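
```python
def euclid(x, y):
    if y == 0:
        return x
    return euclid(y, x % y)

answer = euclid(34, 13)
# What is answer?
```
Call trace:
euclid(x=34, y=13)
  euclid(x=13, y=8)
    euclid(x=8, y=5)
      euclid(x=5, y=3)
        euclid(x=3, y=2)
          euclid(x=2, y=1)
            euclid(x=1, y=0)
            -> return 1
          -> return 1
        -> return 1
      -> return 1
    -> return 1
  -> return 1
-> return 1

Final answer: 1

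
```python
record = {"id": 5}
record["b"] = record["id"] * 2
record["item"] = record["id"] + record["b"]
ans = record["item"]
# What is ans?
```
Trace:
  record={'id': 5}
  record={'id': 5, 'b': 10}
  record={'id': 5, 'b': 10, 'item': 15}
  record={'id': 5, 'b': 10, 'item': 15}, ans=15

Final answer: 15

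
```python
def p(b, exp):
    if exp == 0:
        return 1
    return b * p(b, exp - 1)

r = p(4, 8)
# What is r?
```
Call trace:
p(b=4, exp=8)
  p(b=4, exp=7)
    p(b=4, exp=6)
      p(b=4, exp=5)
        p(b=4, exp=4)
          p(b=4, exp=3)
            p(b=4, exp=2)
              p(b=4, exp=1)
                p(b=4, exp=0)
                -> return 1
              -> return 4
            -> return 16
          -> return 64
        -> return 256
      -> return 1024
    -> return 4096
  -> return 16384
-> return 65536

Final answer: 65536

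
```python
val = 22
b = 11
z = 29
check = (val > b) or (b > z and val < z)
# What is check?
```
Trace:
  val=22
  val=22, b=11
  val=22, b=11, z=29
  val=22, b=11, z=29, check=True

Final answer: True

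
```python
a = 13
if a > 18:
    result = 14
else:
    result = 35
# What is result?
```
Trace:
  a=13
  a=13, result=35

Final answer: 35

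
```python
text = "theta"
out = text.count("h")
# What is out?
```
Trace:
  text='theta'
  text='theta', out=1

Final answer: 1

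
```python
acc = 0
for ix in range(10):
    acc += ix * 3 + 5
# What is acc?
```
Trace:
  acc=0
  acc=5, ix=0
  acc=13, ix=1
  acc=24, ix=2
  acc=38, ix=3
  acc=55, ix=4
  acc=75, ix=5
  acc=98, ix=6
  acc=124, ix=7
  acc=153, ix=8
  acc=185, ix=9

Final answer: 185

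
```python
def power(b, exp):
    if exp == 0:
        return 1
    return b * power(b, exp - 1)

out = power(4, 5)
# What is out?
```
Call trace:
power(b=4, exp=5)
  power(b=4, exp=4)
    power(b=4, exp=3)
      power(b=4, exp=2)
        power(b=4, exp=1)
          power(b=4, exp=0)
          -> return 1
        -> return 4
      -> return 16
    -> return 64
  -> return 256
-> return 1024

Final answer: 1024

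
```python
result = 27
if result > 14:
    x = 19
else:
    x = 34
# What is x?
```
Trace:
  result=27
  result=27, x=19

Final answer: 19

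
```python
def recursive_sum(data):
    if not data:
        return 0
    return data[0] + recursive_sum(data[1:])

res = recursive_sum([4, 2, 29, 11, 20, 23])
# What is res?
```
Call trace:
recursive_sum(data=[4, 2, 29, 11, 20, 23])
  recursive_sum(data=[2, 29, 11, 20, 23])
    recursive_sum(data=[29, 11, 20, 23])
      recursive_sum(data=[11, 20, 23])
        recursive_sum(data=[20, 23])
          recursive_sum(data=[23])
            recursive_sum(data=[])
            -> return 0
          -> return 23
        -> return 43
      -> return 54
    -> return 83
  -> return 85
-> return 89

Final answer: 89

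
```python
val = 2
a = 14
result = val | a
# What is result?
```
Trace:
  val=2
  val=2, a=14
  val=2, a=14, result=14

Final answer: 14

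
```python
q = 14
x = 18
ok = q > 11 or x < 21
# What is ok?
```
Trace:
  q=14
  q=14, x=18
  q=14, x=18, ok=True

Final answer: True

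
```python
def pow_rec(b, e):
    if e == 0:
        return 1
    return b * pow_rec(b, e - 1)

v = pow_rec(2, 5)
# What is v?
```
Call trace:
pow_rec(b=2, e=5)
  pow_rec(b=2, e=4)
    pow_rec(b=2, e=3)
      pow_rec(b=2, e=2)
        pow_rec(b=2, e=1)
          pow_rec(b=2, e=0)
          -> return 1
        -> return 2
      -> return 4
    -> return 8
  -> return 16
-> return 32

Final answer: 32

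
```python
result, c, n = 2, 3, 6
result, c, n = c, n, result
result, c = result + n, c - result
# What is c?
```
Trace:
  result=2, c=3, n=6
  result=3, c=6, n=2
  result=5, c=3, n=2

Final answer: 3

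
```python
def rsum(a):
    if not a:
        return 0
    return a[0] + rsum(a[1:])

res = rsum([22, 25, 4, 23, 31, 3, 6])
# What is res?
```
Call trace:
rsum(a=[22, 25, 4, 23, 31, 3, 6])
  rsum(a=[25, 4, 23, 31, 3, 6])
    rsum(a=[4, 23, 31, 3, 6])
      rsum(a=[23, 31, 3, 6])
        rsum(a=[31, 3, 6])
          rsum(a=[3, 6])
            rsum(a=[6])
              rsum(a=[])
              -> return 0
            -> return 6
          -> return 9
        -> return 40
      -> return 63
    -> return 67
  -> return 92
-> return 114

Final answer: 114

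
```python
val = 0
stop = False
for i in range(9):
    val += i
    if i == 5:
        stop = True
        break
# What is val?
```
Trace:
  val=0
  val=0, stop=False
  val=0, stop=False, i=0
  val=1, stop=False, i=1
  val=3, stop=False, i=2
  val=6, stop=False, i=3
  val=10, stop=False, i=4
  val=15, stop=True, i=5

Final answer: 15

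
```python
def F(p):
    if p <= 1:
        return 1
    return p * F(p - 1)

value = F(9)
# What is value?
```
Call trace:
F(p=9)
  F(p=8)
    F(p=7)
      F(p=6)
        F(p=5)
          F(p=4)
            F(p=3)
              F(p=2)
                F(p=1)
                -> return 1
              -> return 2
            -> return 6
          -> return 24
        -> return 120
      -> return 720
    -> return 5040
  -> return 40320
-> return 362880

Final answer: 362880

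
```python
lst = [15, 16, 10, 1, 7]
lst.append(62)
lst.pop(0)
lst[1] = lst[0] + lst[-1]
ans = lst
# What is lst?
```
Trace:
  lst=[15, 16, 10, 1, 7]
  lst=[15, 16, 10, 1, 7, 62]
  lst=[16, 10, 1, 7, 62]
  lst=[16, 78, 1, 7, 62]
  lst=[16, 78, 1, 7, 62], ans=[16, 78, 1, 7, 62]

Final answer: [16, 78, 1, 7, 62]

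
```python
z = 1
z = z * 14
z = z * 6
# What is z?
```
Trace:
  z=1
  z=14
  z=84

Final answer: 84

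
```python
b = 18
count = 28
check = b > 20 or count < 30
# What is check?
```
Trace:
  b=18
  b=18, count=28
  b=18, count=28, check=True

Final answer: True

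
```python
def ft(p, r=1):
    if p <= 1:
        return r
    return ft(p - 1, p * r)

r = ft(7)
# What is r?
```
Call trace:
ft(p=7, r=1)
  ft(p=6, r=7)
    ft(p=5, r=42)
      ft(p=4, r=210)
        ft(p=3, r=840)
          ft(p=2, r=2520)
            ft(p=1, r=5040)
            -> return 5040
          -> return 5040
        -> return 5040
      -> return 5040
    -> return 5040
  -> return 5040
-> return 5040

Final answer: 5040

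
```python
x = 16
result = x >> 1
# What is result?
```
Trace:
  x=16
  x=16, result=8

Final answer: 8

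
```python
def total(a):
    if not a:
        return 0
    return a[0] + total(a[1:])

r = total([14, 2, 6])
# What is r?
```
Call trace:
total(a=[14, 2, 6])
  total(a=[2, 6])
    total(a=[6])
      total(a=[])
      -> return 0
    -> return 6
  -> return 8
-> return 22

Final answer: 22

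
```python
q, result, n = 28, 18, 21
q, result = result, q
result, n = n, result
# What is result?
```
Trace:
  q=28, result=18, n=21
  q=18, result=28, n=21
  q=18, result=21, n=28

Final answer: 21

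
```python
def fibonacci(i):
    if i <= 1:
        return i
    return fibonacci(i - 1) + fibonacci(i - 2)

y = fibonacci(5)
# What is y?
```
Call trace (a repeated sub-call is expanded the first time; later identical calls just restate its return value):
fibonacci(i=5)
  fibonacci(i=4)
    fibonacci(i=3)
      fibonacci(i=2)
        fibonacci(i=1)
        -> return 1
        fibonacci(i=0)
        -> return 0
      -> return 1
      fibonacci(i=1)
      -> return 1
    -> return 2
    fibonacci(i=2) -> return 1  (same call as traced above)
  -> return 3
  fibonacci(i=3) -> return 2  (same call as traced above)
-> return 5

Final answer: 5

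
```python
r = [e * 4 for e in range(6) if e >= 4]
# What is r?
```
Trace:
  e=0
  e=1
  e=2
  e=3
  e=4
  e=5
  r=[16, 20]

Final answer: [16, 20]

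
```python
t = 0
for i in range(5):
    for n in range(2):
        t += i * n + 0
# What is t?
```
Trace:
  t=0
  t=0, i=0, n=0
  t=0, i=0, n=1
  t=0, i=1, n=0
  t=1, i=1, n=1
  t=1, i=2, n=0
  t=3, i=2, n=1
  t=3, i=3, n=0
  t=6, i=3, n=1
  t=6, i=4, n=0
  t=10, i=4, n=1

Final answer: 10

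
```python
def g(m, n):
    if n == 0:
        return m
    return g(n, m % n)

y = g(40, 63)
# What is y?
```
Call trace:
g(m=40, n=63)
  g(m=63, n=40)
    g(m=40, n=23)
      g(m=23, n=17)
        g(m=17, n=6)
          g(m=6, n=5)
            g(m=5, n=1)
              g(m=1, n=0)
              -> return 1
            -> return 1
          -> return 1
        -> return 1
      -> return 1
    -> return 1
  -> return 1
-> return 1

Final answer: 1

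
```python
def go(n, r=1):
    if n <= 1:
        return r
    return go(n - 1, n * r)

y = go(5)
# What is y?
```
Call trace:
go(n=5, r=1)
  go(n=4, r=5)
    go(n=3, r=20)
      go(n=2, r=60)
        go(n=1, r=120)
        -> return 120
      -> return 120
    -> return 120
  -> return 120
-> return 120

Final answer: 120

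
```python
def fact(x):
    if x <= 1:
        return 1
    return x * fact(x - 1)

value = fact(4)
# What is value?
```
Call trace:
fact(x=4)
  fact(x=3)
    fact(x=2)
      fact(x=1)
      -> return 1
    -> return 2
  -> return 6
-> return 24

Final answer: 24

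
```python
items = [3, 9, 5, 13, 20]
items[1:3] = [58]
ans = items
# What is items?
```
Trace:
  items=[3, 9, 5, 13, 20]
  items=[3, 58, 13, 20]
  items=[3, 58, 13, 20], ans=[3, 58, 13, 20]

Final answer: [3, 58, 13, 20]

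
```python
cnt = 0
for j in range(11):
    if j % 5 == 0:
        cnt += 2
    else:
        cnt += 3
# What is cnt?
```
Trace:
  cnt=0
  cnt=2, j=0
  cnt=5, j=1
  cnt=8, j=2
  cnt=11, j=3
  cnt=14, j=4
  cnt=16, j=5
  cnt=19, j=6
  cnt=22, j=7
  cnt=25, j=8
  cnt=28, j=9
  cnt=30, j=10

Final answer: 30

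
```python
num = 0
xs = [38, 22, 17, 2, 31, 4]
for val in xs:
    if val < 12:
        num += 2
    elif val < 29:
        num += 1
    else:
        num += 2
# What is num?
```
Trace:
  num=0
  num=2, val=38
  num=3, val=22
  num=4, val=17
  num=6, val=2
  num=8, val=31
  num=10, val=4

Final answer: 10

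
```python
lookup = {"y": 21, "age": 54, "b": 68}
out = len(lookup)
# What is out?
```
Trace:
  lookup={'y': 21, 'age': 54, 'b': 68}
  lookup={'y': 21, 'age': 54, 'b': 68}, out=3

Final answer: 3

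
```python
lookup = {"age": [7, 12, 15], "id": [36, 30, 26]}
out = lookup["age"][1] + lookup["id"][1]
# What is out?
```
Trace:
  lookup={'age': [7, 12, 15], 'id': [36, 30, 26]}
  lookup={'age': [7, 12, 15], 'id': [36, 30, 26]}, out=42

Final answer: 42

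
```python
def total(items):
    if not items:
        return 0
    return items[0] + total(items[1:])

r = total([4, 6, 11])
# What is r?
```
Call trace:
total(items=[4, 6, 11])
  total(items=[6, 11])
    total(items=[11])
      total(items=[])
      -> return 0
    -> return 11
  -> return 17
-> return 21

Final answer: 21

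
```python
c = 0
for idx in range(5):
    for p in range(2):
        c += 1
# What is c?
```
Trace:
  c=0
  c=1, idx=0, p=0
  c=2, idx=0, p=1
  c=3, idx=1, p=0
  c=4, idx=1, p=1
  c=5, idx=2, p=0
  c=6, idx=2, p=1
  c=7, idx=3, p=0
  c=8, idx=3, p=1
  c=9, idx=4, p=0
  c=10, idx=4, p=1

Final answer: 10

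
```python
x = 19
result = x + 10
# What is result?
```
Trace:
  x=19
  x=19, result=29

Final answer: 29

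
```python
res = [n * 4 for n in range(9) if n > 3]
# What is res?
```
Trace:
  n=0
  n=1
  n=2
  n=3
  n=4
  n=5
  n=6
  n=7
  n=8
  res=[16, 20, 24, 28, 32]

Final answer: [16, 20, 24, 28, 32]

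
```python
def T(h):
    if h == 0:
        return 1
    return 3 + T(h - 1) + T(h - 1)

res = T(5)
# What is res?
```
Call trace (a repeated sub-call is expanded the first time; later identical calls just restate its return value):
T(h=5)
  T(h=4)
    T(h=3)
      T(h=2)
        T(h=1)
          T(h=0)
          -> return 1
          T(h=0)
          -> return 1
        -> return 5
        T(h=1) -> return 5  (same call as traced above)
      -> return 13
      T(h=2) -> return 13  (same call as traced above)
    -> return 29
    T(h=3) -> return 29  (same call as traced above)
  -> return 61
  T(h=4) -> return 61  (same call as traced above)
-> return 125

Final answer: 125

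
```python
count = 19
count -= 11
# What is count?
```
Trace:
  count=19
  count=8

Final answer: 8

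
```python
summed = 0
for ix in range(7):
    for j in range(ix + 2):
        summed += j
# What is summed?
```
Trace:
  summed=0
  summed=0, ix=0, j=0
  summed=1, ix=0, j=1
  summed=1, ix=1, j=0
  summed=2, ix=1, j=1
  summed=4, ix=1, j=2
  summed=4, ix=2, j=0
  summed=5, ix=2, j=1
  summed=7, ix=2, j=2
  summed=10, ix=2, j=3
  summed=10, ix=3, j=0
  summed=11, ix=3, j=1
  summed=13, ix=3, j=2
  summed=16, ix=3, j=3
  summed=20, ix=3, j=4
  summed=20, ix=4, j=0
  summed=21, ix=4, j=1
  summed=23, ix=4, j=2
  summed=26, ix=4, j=3
  summed=30, ix=4, j=4
  summed=35, ix=4, j=5
  summed=35, ix=5, j=0
  summed=36, ix=5, j=1
  summed=38, ix=5, j=2
  summed=41, ix=5, j=3
  summed=45, ix=5, j=4
  summed=50, ix=5, j=5
  summed=56, ix=5, j=6
  summed=56, ix=6, j=0
  summed=57, ix=6, j=1
  summed=59, ix=6, j=2
  summed=62, ix=6, j=3
  summed=66, ix=6, j=4
  summed=71, ix=6, j=5
  summed=77, ix=6, j=6
  summed=84, ix=6, j=7

Final answer: 84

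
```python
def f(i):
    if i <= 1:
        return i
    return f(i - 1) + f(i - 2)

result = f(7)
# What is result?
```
Call trace (a repeated sub-call is expanded the first time; later identical calls just restate its return value):
f(i=7)
  f(i=6)
    f(i=5)
      f(i=4)
        f(i=3)
          f(i=2)
            f(i=1)
            -> return 1
            f(i=0)
            -> return 0
          -> return 1
          f(i=1)
          -> return 1
        -> return 2
        f(i=2) -> return 1  (same call as traced above)
      -> return 3
      f(i=3) -> return 2  (same call as traced above)
    -> return 5
    f(i=4) -> return 3  (same call as traced above)
  -> return 8
  f(i=5) -> return 5  (same call as traced above)
-> return 13

Final answer: 13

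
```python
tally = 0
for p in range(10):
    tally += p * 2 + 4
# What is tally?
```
Trace:
  tally=0
  tally=4, p=0
  tally=10, p=1
  tally=18, p=2
  tally=28, p=3
  tally=40, p=4
  tally=54, p=5
  tally=70, p=6
  tally=88, p=7
  tally=108, p=8
  tally=130, p=9

Final answer: 130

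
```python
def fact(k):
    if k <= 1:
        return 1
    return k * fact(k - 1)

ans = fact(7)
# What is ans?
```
Call trace:
fact(k=7)
  fact(k=6)
    fact(k=5)
      fact(k=4)
        fact(k=3)
          fact(k=2)
            fact(k=1)
            -> return 1
          -> return 2
        -> return 6
      -> return 24
    -> return 120
  -> return 720
-> return 5040

Final answer: 5040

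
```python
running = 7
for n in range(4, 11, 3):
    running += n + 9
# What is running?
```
Trace:
  running=7
  running=20, n=4
  running=36, n=7
  running=55, n=10

Final answer: 55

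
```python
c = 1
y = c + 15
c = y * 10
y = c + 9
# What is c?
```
Trace:
  c=1
  c=1, y=16
  c=160, y=16
  c=160, y=169

Final answer: 160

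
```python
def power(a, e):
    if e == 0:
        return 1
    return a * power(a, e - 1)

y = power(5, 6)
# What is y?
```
Call trace:
power(a=5, e=6)
  power(a=5, e=5)
    power(a=5, e=4)
      power(a=5, e=3)
        power(a=5, e=2)
          power(a=5, e=1)
            power(a=5, e=0)
            -> return 1
          -> return 5
        -> return 25
      -> return 125
    -> return 625
  -> return 3125
-> return 15625

Final answer: 15625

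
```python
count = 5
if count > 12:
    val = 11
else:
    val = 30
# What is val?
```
Trace:
  count=5
  count=5, val=30

Final answer: 30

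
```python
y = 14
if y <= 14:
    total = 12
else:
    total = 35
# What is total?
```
Trace:
  y=14
  y=14, total=12

Final answer: 12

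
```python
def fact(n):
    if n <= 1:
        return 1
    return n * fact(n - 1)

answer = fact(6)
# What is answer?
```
Call trace:
fact(n=6)
  fact(n=5)
    fact(n=4)
      fact(n=3)
        fact(n=2)
          fact(n=1)
          -> return 1
        -> return 2
      -> return 6
    -> return 24
  -> return 120
-> return 720

Final answer: 720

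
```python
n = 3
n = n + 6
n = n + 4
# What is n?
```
Trace:
  n=3
  n=9
  n=13

Final answer: 13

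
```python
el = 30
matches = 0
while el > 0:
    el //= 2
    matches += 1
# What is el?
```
Trace:
  el=30
  el=30, matches=0
  el=15, matches=1
  el=7, matches=2
  el=3, matches=3
  el=1, matches=4
  el=0, matches=5

Final answer: 0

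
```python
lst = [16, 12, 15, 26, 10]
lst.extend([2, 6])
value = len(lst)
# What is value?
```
Trace:
  lst=[16, 12, 15, 26, 10]
  lst=[16, 12, 15, 26, 10, 2, 6]
  lst=[16, 12, 15, 26, 10, 2, 6], value=7

Final answer: 7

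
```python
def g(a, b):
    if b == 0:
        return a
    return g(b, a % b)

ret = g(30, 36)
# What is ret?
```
Call trace:
g(a=30, b=36)
  g(a=36, b=30)
    g(a=30, b=6)
      g(a=6, b=0)
      -> return 6
    -> return 6
  -> return 6
-> return 6

Final answer: 6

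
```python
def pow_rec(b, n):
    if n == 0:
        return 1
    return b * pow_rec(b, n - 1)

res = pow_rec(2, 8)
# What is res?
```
Call trace:
pow_rec(b=2, n=8)
  pow_rec(b=2, n=7)
    pow_rec(b=2, n=6)
      pow_rec(b=2, n=5)
        pow_rec(b=2, n=4)
          pow_rec(b=2, n=3)
            pow_rec(b=2, n=2)
              pow_rec(b=2, n=1)
                pow_rec(b=2, n=0)
                -> return 1
              -> return 2
            -> return 4
          -> return 8
        -> return 16
      -> return 32
    -> return 64
  -> return 128
-> return 256

Final answer: 256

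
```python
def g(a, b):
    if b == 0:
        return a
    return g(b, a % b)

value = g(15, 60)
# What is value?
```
Call trace:
g(a=15, b=60)
  g(a=60, b=15)
    g(a=15, b=0)
    -> return 15
  -> return 15
-> return 15

Final answer: 15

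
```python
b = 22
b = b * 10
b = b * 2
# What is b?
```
Trace:
  b=22
  b=220
  b=440

Final answer: 440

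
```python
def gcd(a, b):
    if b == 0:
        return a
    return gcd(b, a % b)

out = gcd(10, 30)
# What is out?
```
Call trace:
gcd(a=10, b=30)
  gcd(a=30, b=10)
    gcd(a=10, b=0)
    -> return 10
  -> return 10
-> return 10

Final answer: 10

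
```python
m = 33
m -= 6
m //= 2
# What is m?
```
Trace:
  m=33
  m=27
  m=13

Final answer: 13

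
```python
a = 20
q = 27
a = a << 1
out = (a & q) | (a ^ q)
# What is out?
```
Trace:
  a=20
  a=20, q=27
  a=40, q=27
  a=40, q=27, out=59

Final answer: 59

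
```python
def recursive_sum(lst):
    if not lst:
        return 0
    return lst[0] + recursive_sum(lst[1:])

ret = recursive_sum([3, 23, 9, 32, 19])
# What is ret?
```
Call trace:
recursive_sum(lst=[3, 23, 9, 32, 19])
  recursive_sum(lst=[23, 9, 32, 19])
    recursive_sum(lst=[9, 32, 19])
      recursive_sum(lst=[32, 19])
        recursive_sum(lst=[19])
          recursive_sum(lst=[])
          -> return 0
        -> return 19
      -> return 51
    -> return 60
  -> return 83
-> return 86

Final answer: 86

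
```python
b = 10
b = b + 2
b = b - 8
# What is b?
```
Trace:
  b=10
  b=12
  b=4

Final answer: 4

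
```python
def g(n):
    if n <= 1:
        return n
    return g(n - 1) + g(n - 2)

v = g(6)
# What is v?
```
Call trace (a repeated sub-call is expanded the first time; later identical calls just restate its return value):
g(n=6)
  g(n=5)
    g(n=4)
      g(n=3)
        g(n=2)
          g(n=1)
          -> return 1
          g(n=0)
          -> return 0
        -> return 1
        g(n=1)
        -> return 1
      -> return 2
      g(n=2) -> return 1  (same call as traced above)
    -> return 3
    g(n=3) -> return 2  (same call as traced above)
  -> return 5
  g(n=4) -> return 3  (same call as traced above)
-> return 8

Final answer: 8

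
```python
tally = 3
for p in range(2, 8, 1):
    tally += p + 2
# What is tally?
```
Trace:
  tally=3
  tally=7, p=2
  tally=12, p=3
  tally=18, p=4
  tally=25, p=5
  tally=33, p=6
  tally=42, p=7

Final answer: 42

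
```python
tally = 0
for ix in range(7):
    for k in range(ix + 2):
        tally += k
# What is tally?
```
Trace:
  tally=0
  tally=0, ix=0, k=0
  tally=1, ix=0, k=1
  tally=1, ix=1, k=0
  tally=2, ix=1, k=1
  tally=4, ix=1, k=2
  tally=4, ix=2, k=0
  tally=5, ix=2, k=1
  tally=7, ix=2, k=2
  tally=10, ix=2, k=3
  tally=10, ix=3, k=0
  tally=11, ix=3, k=1
  tally=13, ix=3, k=2
  tally=16, ix=3, k=3
  tally=20, ix=3, k=4
  tally=20, ix=4, k=0
  tally=21, ix=4, k=1
  tally=23, ix=4, k=2
  tally=26, ix=4, k=3
  tally=30, ix=4, k=4
  tally=35, ix=4, k=5
  tally=35, ix=5, k=0
  tally=36, ix=5, k=1
  tally=38, ix=5, k=2
  tally=41, ix=5, k=3
  tally=45, ix=5, k=4
  tally=50, ix=5, k=5
  tally=56, ix=5, k=6
  tally=56, ix=6, k=0
  tally=57, ix=6, k=1
  tally=59, ix=6, k=2
  tally=62, ix=6, k=3
  tally=66, ix=6, k=4
  tally=71, ix=6, k=5
  tally=77, ix=6, k=6
  tally=84, ix=6, k=7

Final answer: 84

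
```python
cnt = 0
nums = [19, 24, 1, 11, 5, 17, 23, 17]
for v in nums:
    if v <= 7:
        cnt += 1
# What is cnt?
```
Trace:
  cnt=0
  cnt=0, v=19
  cnt=0, v=24
  cnt=1, v=1
  cnt=1, v=11
  cnt=2, v=5
  cnt=2, v=17
  cnt=2, v=23
  cnt=2, v=17

Final answer: 2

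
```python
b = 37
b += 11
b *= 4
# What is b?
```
Trace:
  b=37
  b=48
  b=192

Final answer: 192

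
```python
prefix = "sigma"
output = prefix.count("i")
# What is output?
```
Trace:
  prefix='sigma'
  prefix='sigma', output=1

Final answer: 1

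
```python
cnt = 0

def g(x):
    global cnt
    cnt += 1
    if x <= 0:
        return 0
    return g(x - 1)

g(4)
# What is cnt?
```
Call trace:
g(x=4)
  g(x=3)
    g(x=2)
      g(x=1)
        g(x=0)
        -> return 0
      -> return 0
    -> return 0
  -> return 0
-> return 0

cnt is incremented once per call. g is entered once for each x = 4, 3, 2, 1, 0 (the x <= 0 call returns without recursing), i.e. 4 + 1 calls.
cnt = 5

Final answer: 5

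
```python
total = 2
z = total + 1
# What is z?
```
Trace:
  total=2
  total=2, z=3

Final answer: 3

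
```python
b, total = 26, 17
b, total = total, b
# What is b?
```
Trace:
  b=26, total=17
  b=17, total=26

Final answer: 17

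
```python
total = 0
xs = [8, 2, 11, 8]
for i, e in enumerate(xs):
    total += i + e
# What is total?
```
Trace:
  total=0
  total=8, i=0, e=8
  total=11, i=1, e=2
  total=24, i=2, e=11
  total=35, i=3, e=8

Final answer: 35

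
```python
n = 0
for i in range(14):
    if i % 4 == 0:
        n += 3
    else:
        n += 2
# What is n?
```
Trace:
  n=0
  n=3, i=0
  n=5, i=1
  n=7, i=2
  n=9, i=3
  n=12, i=4
  n=14, i=5
  n=16, i=6
  n=18, i=7
  n=21, i=8
  n=23, i=9
  n=25, i=10
  n=27, i=11
  n=30, i=12
  n=32, i=13

Final answer: 32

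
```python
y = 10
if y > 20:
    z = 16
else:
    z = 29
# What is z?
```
Trace:
  y=10
  y=10, z=29

Final answer: 29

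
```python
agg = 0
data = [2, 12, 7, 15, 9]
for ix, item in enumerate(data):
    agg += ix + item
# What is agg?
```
Trace:
  agg=0
  agg=2, ix=0, item=2
  agg=15, ix=1, item=12
  agg=24, ix=2, item=7
  agg=42, ix=3, item=15
  agg=55, ix=4, item=9

Final answer: 55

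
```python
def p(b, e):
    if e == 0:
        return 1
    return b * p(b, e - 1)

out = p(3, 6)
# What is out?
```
Call trace:
p(b=3, e=6)
  p(b=3, e=5)
    p(b=3, e=4)
      p(b=3, e=3)
        p(b=3, e=2)
          p(b=3, e=1)
            p(b=3, e=0)
            -> return 1
          -> return 3
        -> return 9
      -> return 27
    -> return 81
  -> return 243
-> return 729

Final answer: 729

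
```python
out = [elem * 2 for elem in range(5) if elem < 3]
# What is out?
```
Trace:
  elem=0
  elem=1
  elem=2
  elem=3
  elem=4
  out=[0, 2, 4]

Final answer: [0, 2, 4]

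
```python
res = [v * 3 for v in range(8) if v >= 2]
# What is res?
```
Trace:
  v=0
  v=1
  v=2
  v=3
  v=4
  v=5
  v=6
  v=7
  res=[6, 9, 12, 15, 18, 21]

Final answer: [6, 9, 12, 15, 18, 21]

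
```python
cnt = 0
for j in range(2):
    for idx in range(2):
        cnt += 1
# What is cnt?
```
Trace:
  cnt=0
  cnt=1, j=0, idx=0
  cnt=2, j=0, idx=1
  cnt=3, j=1, idx=0
  cnt=4, j=1, idx=1

Final answer: 4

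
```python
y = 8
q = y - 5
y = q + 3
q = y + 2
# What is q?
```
Trace:
  y=8
  y=8, q=3
  y=6, q=3
  y=6, q=8

Final answer: 8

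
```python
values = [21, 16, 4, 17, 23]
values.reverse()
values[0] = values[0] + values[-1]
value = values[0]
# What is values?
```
Trace:
  values=[21, 16, 4, 17, 23]
  values=[23, 17, 4, 16, 21]
  values=[44, 17, 4, 16, 21]
  values=[44, 17, 4, 16, 21], value=44

Final answer: [44, 17, 4, 16, 21]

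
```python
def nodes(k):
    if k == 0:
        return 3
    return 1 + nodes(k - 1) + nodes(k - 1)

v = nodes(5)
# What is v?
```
Call trace (a repeated sub-call is expanded the first time; later identical calls just restate its return value):
nodes(k=5)
  nodes(k=4)
    nodes(k=3)
      nodes(k=2)
        nodes(k=1)
          nodes(k=0)
          -> return 3
          nodes(k=0)
          -> return 3
        -> return 7
        nodes(k=1) -> return 7  (same call as traced above)
      -> return 15
      nodes(k=2) -> return 15  (same call as traced above)
    -> return 31
    nodes(k=3) -> return 31  (same call as traced above)
  -> return 63
  nodes(k=4) -> return 63  (same call as traced above)
-> return 127

Final answer: 127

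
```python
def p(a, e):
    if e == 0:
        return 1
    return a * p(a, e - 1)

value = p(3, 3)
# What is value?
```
Call trace:
p(a=3, e=3)
  p(a=3, e=2)
    p(a=3, e=1)
      p(a=3, e=0)
      -> return 1
    -> return 3
  -> return 9
-> return 27

Final answer: 27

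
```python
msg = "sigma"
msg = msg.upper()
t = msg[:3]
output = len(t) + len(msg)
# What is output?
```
Trace:
  msg='sigma'
  msg='SIGMA'
  msg='SIGMA', t='SIG'
  msg='SIGMA', t='SIG', output=8

Final answer: 8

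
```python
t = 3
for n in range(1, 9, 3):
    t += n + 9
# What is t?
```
Trace:
  t=3
  t=13, n=1
  t=26, n=4
  t=42, n=7

Final answer: 42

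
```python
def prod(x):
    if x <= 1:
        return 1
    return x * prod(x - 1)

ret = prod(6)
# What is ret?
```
Call trace:
prod(x=6)
  prod(x=5)
    prod(x=4)
      prod(x=3)
        prod(x=2)
          prod(x=1)
          -> return 1
        -> return 2
      -> return 6
    -> return 24
  -> return 120
-> return 720

Final answer: 720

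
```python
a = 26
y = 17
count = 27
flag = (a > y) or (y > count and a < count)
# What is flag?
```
Trace:
  a=26
  a=26, y=17
  a=26, y=17, count=27
  a=26, y=17, count=27, flag=True

Final answer: True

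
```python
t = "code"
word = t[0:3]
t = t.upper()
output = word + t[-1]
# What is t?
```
Trace:
  t='code'
  t='code', word='cod'
  t='CODE', word='cod'
  t='CODE', word='cod', output='codE'

Final answer: 'CODE'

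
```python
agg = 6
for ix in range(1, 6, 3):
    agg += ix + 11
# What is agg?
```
Trace:
  agg=6
  agg=18, ix=1
  agg=33, ix=4

Final answer: 33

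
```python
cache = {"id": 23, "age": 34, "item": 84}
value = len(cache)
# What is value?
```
Trace:
  cache={'id': 23, 'age': 34, 'item': 84}
  cache={'id': 23, 'age': 34, 'item': 84}, value=3

Final answer: 3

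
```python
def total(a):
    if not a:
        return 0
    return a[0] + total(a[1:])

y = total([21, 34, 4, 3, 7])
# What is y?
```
Call trace:
total(a=[21, 34, 4, 3, 7])
  total(a=[34, 4, 3, 7])
    total(a=[4, 3, 7])
      total(a=[3, 7])
        total(a=[7])
          total(a=[])
          -> return 0
        -> return 7
      -> return 10
    -> return 14
  -> return 48
-> return 69

Final answer: 69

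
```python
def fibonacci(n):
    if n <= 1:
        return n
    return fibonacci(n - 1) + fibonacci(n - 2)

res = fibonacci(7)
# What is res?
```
Call trace (a repeated sub-call is expanded the first time; later identical calls just restate its return value):
fibonacci(n=7)
  fibonacci(n=6)
    fibonacci(n=5)
      fibonacci(n=4)
        fibonacci(n=3)
          fibonacci(n=2)
            fibonacci(n=1)
            -> return 1
            fibonacci(n=0)
            -> return 0
          -> return 1
          fibonacci(n=1)
          -> return 1
        -> return 2
        fibonacci(n=2) -> return 1  (same call as traced above)
      -> return 3
      fibonacci(n=3) -> return 2  (same call as traced above)
    -> return 5
    fibonacci(n=4) -> return 3  (same call as traced above)
  -> return 8
  fibonacci(n=5) -> return 5  (same call as traced above)
-> return 13

Final answer: 13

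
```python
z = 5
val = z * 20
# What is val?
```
Trace:
  z=5
  z=5, val=100

Final answer: 100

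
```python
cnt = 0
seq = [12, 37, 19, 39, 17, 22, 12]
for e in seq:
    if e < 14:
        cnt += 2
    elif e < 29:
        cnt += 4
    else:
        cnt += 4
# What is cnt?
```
Trace:
  cnt=0
  cnt=2, e=12
  cnt=6, e=37
  cnt=10, e=19
  cnt=14, e=39
  cnt=18, e=17
  cnt=22, e=22
  cnt=24, e=12

Final answer: 24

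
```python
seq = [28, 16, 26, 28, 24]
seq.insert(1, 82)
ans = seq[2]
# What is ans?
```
Trace:
  seq=[28, 16, 26, 28, 24]
  seq=[28, 82, 16, 26, 28, 24]
  seq=[28, 82, 16, 26, 28, 24], ans=16

Final answer: 16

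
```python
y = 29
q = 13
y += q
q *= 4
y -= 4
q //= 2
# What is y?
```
Trace:
  y=29
  y=29, q=13
  y=42, q=13
  y=42, q=52
  y=38, q=52
  y=38, q=26

Final answer: 38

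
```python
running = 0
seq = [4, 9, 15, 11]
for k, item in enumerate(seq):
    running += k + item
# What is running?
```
Trace:
  running=0
  running=4, k=0, item=4
  running=14, k=1, item=9
  running=31, k=2, item=15
  running=45, k=3, item=11

Final answer: 45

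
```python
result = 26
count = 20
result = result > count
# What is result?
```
Trace:
  result=26
  result=26, count=20
  result=True, count=20

Final answer: True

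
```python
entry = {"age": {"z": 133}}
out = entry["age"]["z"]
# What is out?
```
Trace:
  entry={'age': {'z': 133}}
  entry={'age': {'z': 133}}, out=133

Final answer: 133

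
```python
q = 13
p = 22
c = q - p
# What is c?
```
Trace:
  q=13
  q=13, p=22
  q=13, p=22, c=-9

Final answer: -9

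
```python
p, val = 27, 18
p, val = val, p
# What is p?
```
Trace:
  p=27, val=18
  p=18, val=27

Final answer: 18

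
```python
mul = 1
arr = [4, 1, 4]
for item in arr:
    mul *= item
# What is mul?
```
Trace:
  mul=1
  mul=4, item=4
  mul=4, item=1
  mul=16, item=4

Final answer: 16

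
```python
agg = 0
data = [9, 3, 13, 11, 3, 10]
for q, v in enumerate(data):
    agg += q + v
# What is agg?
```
Trace:
  agg=0
  agg=9, q=0, v=9
  agg=13, q=1, v=3
  agg=28, q=2, v=13
  agg=42, q=3, v=11
  agg=49, q=4, v=3
  agg=64, q=5, v=10

Final answer: 64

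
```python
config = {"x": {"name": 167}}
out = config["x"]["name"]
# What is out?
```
Trace:
  config={'x': {'name': 167}}
  config={'x': {'name': 167}}, out=167

Final answer: 167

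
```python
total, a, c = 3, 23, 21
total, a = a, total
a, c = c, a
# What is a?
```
Trace:
  total=3, a=23, c=21
  total=23, a=3, c=21
  total=23, a=21, c=3

Final answer: 21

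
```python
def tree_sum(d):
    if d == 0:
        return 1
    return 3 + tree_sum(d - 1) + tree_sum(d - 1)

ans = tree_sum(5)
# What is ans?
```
Call trace (a repeated sub-call is expanded the first time; later identical calls just restate its return value):
tree_sum(d=5)
  tree_sum(d=4)
    tree_sum(d=3)
      tree_sum(d=2)
        tree_sum(d=1)
          tree_sum(d=0)
          -> return 1
          tree_sum(d=0)
          -> return 1
        -> return 5
        tree_sum(d=1) -> return 5  (same call as traced above)
      -> return 13
      tree_sum(d=2) -> return 13  (same call as traced above)
    -> return 29
    tree_sum(d=3) -> return 29  (same call as traced above)
  -> return 61
  tree_sum(d=4) -> return 61  (same call as traced above)
-> return 125

Final answer: 125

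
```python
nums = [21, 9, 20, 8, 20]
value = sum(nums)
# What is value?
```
Trace:
  nums=[21, 9, 20, 8, 20]
  nums=[21, 9, 20, 8, 20], value=78

Final answer: 78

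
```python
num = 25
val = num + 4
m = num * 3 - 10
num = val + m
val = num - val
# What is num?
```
Trace:
  num=25
  num=25, val=29
  num=25, val=29, m=65
  num=94, val=29, m=65
  num=94, val=65, m=65

Final answer: 94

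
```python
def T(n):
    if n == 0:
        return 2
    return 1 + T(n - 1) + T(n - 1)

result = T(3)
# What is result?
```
Call trace (a repeated sub-call is expanded the first time; later identical calls just restate its return value):
T(n=3)
  T(n=2)
    T(n=1)
      T(n=0)
      -> return 2
      T(n=0)
      -> return 2
    -> return 5
    T(n=1) -> return 5  (same call as traced above)
  -> return 11
  T(n=2) -> return 11  (same call as traced above)
-> return 23

Final answer: 23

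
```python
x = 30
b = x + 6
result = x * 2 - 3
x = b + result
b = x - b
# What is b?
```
Trace:
  x=30
  x=30, b=36
  x=30, b=36, result=57
  x=93, b=36, result=57
  x=93, b=57, result=57

Final answer: 57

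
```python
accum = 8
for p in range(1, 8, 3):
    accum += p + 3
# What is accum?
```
Trace:
  accum=8
  accum=12, p=1
  accum=19, p=4
  accum=29, p=7

Final answer: 29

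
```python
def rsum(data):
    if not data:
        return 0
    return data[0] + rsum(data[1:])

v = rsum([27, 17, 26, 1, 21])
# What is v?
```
Call trace:
rsum(data=[27, 17, 26, 1, 21])
  rsum(data=[17, 26, 1, 21])
    rsum(data=[26, 1, 21])
      rsum(data=[1, 21])
        rsum(data=[21])
          rsum(data=[])
          -> return 0
        -> return 21
      -> return 22
    -> return 48
  -> return 65
-> return 92

Final answer: 92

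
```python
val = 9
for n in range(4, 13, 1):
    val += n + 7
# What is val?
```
Trace:
  val=9
  val=20, n=4
  val=32, n=5
  val=45, n=6
  val=59, n=7
  val=74, n=8
  val=90, n=9
  val=107, n=10
  val=125, n=11
  val=144, n=12

Final answer: 144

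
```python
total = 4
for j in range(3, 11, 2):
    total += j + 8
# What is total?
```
Trace:
  total=4
  total=15, j=3
  total=28, j=5
  total=43, j=7
  total=60, j=9

Final answer: 60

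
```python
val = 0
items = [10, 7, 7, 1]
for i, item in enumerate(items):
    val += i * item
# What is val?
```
Trace:
  val=0
  val=0, i=0, item=10
  val=7, i=1, item=7
  val=21, i=2, item=7
  val=24, i=3, item=1

Final answer: 24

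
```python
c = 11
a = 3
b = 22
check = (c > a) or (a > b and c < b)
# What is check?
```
Trace:
  c=11
  c=11, a=3
  c=11, a=3, b=22
  c=11, a=3, b=22, check=True

Final answer: True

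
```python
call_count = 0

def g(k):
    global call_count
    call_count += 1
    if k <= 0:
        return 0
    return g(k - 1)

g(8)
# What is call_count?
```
Call trace:
g(k=8)
  g(k=7)
    g(k=6)
      g(k=5)
        g(k=4)
          g(k=3)
            g(k=2)
              g(k=1)
                g(k=0)
                -> return 0
              -> return 0
            -> return 0
          -> return 0
        -> return 0
      -> return 0
    -> return 0
  -> return 0
-> return 0

call_count is incremented once per call. g is entered once for each k = 8, 7, 6, 5, 4, 3, 2, 1, 0 (the k <= 0 call returns without recursing), i.e. 8 + 1 calls.
call_count = 9

Final answer: 9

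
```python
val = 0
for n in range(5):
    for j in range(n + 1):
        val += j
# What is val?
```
Trace:
  val=0
  val=0, n=0, j=0
  val=0, n=1, j=0
  val=1, n=1, j=1
  val=1, n=2, j=0
  val=2, n=2, j=1
  val=4, n=2, j=2
  val=4, n=3, j=0
  val=5, n=3, j=1
  val=7, n=3, j=2
  val=10, n=3, j=3
  val=10, n=4, j=0
  val=11, n=4, j=1
  val=13, n=4, j=2
  val=16, n=4, j=3
  val=20, n=4, j=4

Final answer: 20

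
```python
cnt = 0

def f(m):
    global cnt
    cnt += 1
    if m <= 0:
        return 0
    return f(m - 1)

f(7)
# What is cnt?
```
Call trace:
f(m=7)
  f(m=6)
    f(m=5)
      f(m=4)
        f(m=3)
          f(m=2)
            f(m=1)
              f(m=0)
              -> return 0
            -> return 0
          -> return 0
        -> return 0
      -> return 0
    -> return 0
  -> return 0
-> return 0

cnt is incremented once per call. f is entered once for each m = 7, 6, 5, 4, 3, 2, 1, 0 (the m <= 0 call returns without recursing), i.e. 7 + 1 calls.
cnt = 8

Final answer: 8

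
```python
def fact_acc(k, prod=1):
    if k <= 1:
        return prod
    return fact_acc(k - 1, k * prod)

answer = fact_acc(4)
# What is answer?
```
Call trace:
fact_acc(k=4, prod=1)
  fact_acc(k=3, prod=4)
    fact_acc(k=2, prod=12)
      fact_acc(k=1, prod=24)
      -> return 24
    -> return 24
  -> return 24
-> return 24

Final answer: 24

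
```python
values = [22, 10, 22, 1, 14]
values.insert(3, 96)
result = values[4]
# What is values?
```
Trace:
  values=[22, 10, 22, 1, 14]
  values=[22, 10, 22, 96, 1, 14]
  values=[22, 10, 22, 96, 1, 14], result=1

Final answer: [22, 10, 22, 96, 1, 14]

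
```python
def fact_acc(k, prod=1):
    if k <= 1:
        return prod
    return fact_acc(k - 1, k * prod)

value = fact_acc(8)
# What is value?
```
Call trace:
fact_acc(k=8, prod=1)
  fact_acc(k=7, prod=8)
    fact_acc(k=6, prod=56)
      fact_acc(k=5, prod=336)
        fact_acc(k=4, prod=1680)
          fact_acc(k=3, prod=6720)
            fact_acc(k=2, prod=20160)
              fact_acc(k=1, prod=40320)
              -> return 40320
            -> return 40320
          -> return 40320
        -> return 40320
      -> return 40320
    -> return 40320
  -> return 40320
-> return 40320

Final answer: 40320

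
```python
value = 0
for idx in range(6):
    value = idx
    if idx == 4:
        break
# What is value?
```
Trace:
  value=0
  value=0, idx=0
  value=1, idx=1
  value=2, idx=2
  value=3, idx=3
  value=4, idx=4

Final answer: 4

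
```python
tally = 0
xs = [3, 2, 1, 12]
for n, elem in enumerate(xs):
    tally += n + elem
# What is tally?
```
Trace:
  tally=0
  tally=3, n=0, elem=3
  tally=6, n=1, elem=2
  tally=9, n=2, elem=1
  tally=24, n=3, elem=12

Final answer: 24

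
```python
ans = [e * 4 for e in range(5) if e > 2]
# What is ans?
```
Trace:
  e=0
  e=1
  e=2
  e=3
  e=4
  ans=[12, 16]

Final answer: [12, 16]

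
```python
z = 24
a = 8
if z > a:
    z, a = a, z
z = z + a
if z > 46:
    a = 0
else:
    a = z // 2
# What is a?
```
Trace:
  z=24
  z=24, a=8
  z=8, a=24
  z=32, a=24
  z=32, a=16

Final answer: 16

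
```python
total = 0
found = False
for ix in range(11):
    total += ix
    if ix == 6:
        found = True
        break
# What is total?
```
Trace:
  total=0
  total=0, found=False
  total=0, found=False, ix=0
  total=1, found=False, ix=1
  total=3, found=False, ix=2
  total=6, found=False, ix=3
  total=10, found=False, ix=4
  total=15, found=False, ix=5
  total=21, found=True, ix=6

Final answer: 21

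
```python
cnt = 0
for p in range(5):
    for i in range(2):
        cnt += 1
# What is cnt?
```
Trace:
  cnt=0
  cnt=1, p=0, i=0
  cnt=2, p=0, i=1
  cnt=3, p=1, i=0
  cnt=4, p=1, i=1
  cnt=5, p=2, i=0
  cnt=6, p=2, i=1
  cnt=7, p=3, i=0
  cnt=8, p=3, i=1
  cnt=9, p=4, i=0
  cnt=10, p=4, i=1

Final answer: 10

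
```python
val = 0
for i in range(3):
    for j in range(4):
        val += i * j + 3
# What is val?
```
Trace:
  val=0
  val=3, i=0, j=0
  val=6, i=0, j=1
  val=9, i=0, j=2
  val=12, i=0, j=3
  val=15, i=1, j=0
  val=19, i=1, j=1
  val=24, i=1, j=2
  val=30, i=1, j=3
  val=33, i=2, j=0
  val=38, i=2, j=1
  val=45, i=2, j=2
  val=54, i=2, j=3

Final answer: 54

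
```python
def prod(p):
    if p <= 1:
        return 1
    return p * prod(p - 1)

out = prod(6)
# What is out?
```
Call trace:
prod(p=6)
  prod(p=5)
    prod(p=4)
      prod(p=3)
        prod(p=2)
          prod(p=1)
          -> return 1
        -> return 2
      -> return 6
    -> return 24
  -> return 120
-> return 720

Final answer: 720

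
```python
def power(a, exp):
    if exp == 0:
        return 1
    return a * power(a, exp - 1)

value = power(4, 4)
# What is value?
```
Call trace:
power(a=4, exp=4)
  power(a=4, exp=3)
    power(a=4, exp=2)
      power(a=4, exp=1)
        power(a=4, exp=0)
        -> return 1
      -> return 4
    -> return 16
  -> return 64
-> return 256

Final answer: 256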